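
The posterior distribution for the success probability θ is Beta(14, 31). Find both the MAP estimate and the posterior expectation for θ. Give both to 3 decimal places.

MAP = 0.302; posterior mean = 0.311

Mode = (14−1)/(14+31−2) = 13/43 = 0.302.
Mean = 14/(14+31) = 14/45 = 0.311.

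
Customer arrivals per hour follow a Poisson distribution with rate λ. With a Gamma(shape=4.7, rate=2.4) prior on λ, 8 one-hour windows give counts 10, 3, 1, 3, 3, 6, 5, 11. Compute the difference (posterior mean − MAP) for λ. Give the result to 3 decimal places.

0.096

Σ counts = 42. Posterior: Gamma(shape = 4.7+42 = 46.7, rate = 2.4+8 = 10.4).
Mode = (α−1)/β = 45.7/10.4 = 4.394.
Mean = α/β = 46.7/10.4 = 4.490.
Difference = 4.490 − 4.394 = 0.096.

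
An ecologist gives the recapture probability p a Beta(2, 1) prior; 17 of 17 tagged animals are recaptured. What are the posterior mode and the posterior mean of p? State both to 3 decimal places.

Posterior: Beta(2+17, 1+0) = Beta(19, 1).
Since β = 1 ≤ 1 and α > 1, the Beta density is monotone increasing on [0,1]; the mode is at 1.
Mean = 19/(19+1) = 0.950.

MAP: 1.000. Posterior mean: 0.950.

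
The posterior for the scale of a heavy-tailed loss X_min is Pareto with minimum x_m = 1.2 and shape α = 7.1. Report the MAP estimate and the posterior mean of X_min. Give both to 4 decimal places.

MAP = 1.2000, posterior mean = 1.3967

The Pareto density is strictly decreasing on [x_m, ∞), so the mode is x_m = 1.2000.
Mean = α·x_m/(α−1) = 7.1·1.2/6.1 = 1.3967.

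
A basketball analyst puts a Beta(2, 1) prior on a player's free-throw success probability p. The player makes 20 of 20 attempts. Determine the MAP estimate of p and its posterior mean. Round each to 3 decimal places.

MAP = 1.000, posterior mean = 0.957

Posterior: Beta(2+20, 1+0) = Beta(22, 1).
Since β = 1 ≤ 1 and α > 1, the Beta density is monotone increasing on [0,1]; the mode is at 1.
Mean = 22/(22+1) = 0.957.
Left-skewed posterior ⇒ mean < mode.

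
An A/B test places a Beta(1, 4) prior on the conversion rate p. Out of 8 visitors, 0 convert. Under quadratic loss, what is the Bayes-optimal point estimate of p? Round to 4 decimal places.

0.0769

Posterior: Beta(1+0, 4+8) = Beta(1, 12).
Since α = 1 ≤ 1 and β > 1, the Beta density is monotone decreasing on [0,1]; the mode is at 0.
Mean = 1/(1+12) = 0.0769.
Quadratic loss ⇒ the optimal estimator is the posterior mean.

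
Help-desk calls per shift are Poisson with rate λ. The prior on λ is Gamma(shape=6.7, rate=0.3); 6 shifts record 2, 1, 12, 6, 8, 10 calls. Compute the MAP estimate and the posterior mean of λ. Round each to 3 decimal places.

MAP = 7.095; posterior mean = 7.254

Σ counts = 39. Posterior: Gamma(shape = 6.7+39 = 45.7, rate = 0.3+6 = 6.3).
Mode = (α−1)/β = 44.7/6.3 = 7.095.
Mean = α/β = 45.7/6.3 = 7.254.
The posterior is right-skewed, so the mean exceeds the mode.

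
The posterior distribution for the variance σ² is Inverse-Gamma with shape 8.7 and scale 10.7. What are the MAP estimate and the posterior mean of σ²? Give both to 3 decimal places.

MAP = 1.103, posterior mean = 1.390

Mode = β/(α+1) = 10.7/9.7 = 1.103.
Mean = β/(α−1) = 10.7/7.7 = 1.390.
The posterior is right-skewed, so the mean exceeds the mode.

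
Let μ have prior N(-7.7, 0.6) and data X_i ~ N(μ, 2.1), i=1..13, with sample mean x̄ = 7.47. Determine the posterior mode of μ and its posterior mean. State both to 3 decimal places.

MAP = 4.252, posterior mean = 4.252

Posterior for μ is Normal. Precision-weighted mean: (1/0.6·-7.7 + 13/2.1·7.47) / (1/0.6 + 13/2.1) = 4.252.
A Normal posterior is symmetric, so mode = mean.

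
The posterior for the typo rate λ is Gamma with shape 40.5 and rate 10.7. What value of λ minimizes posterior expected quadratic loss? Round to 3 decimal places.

Mode = (α−1)/β = 39.5/10.7 = 3.692.
Mean = α/β = 40.5/10.7 = 3.785.
Quadratic loss ⇒ the optimal estimator is the posterior mean.

3.785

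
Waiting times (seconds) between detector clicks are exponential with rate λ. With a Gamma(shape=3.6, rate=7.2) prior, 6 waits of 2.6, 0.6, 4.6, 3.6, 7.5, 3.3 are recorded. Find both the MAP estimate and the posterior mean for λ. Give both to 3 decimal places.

Σ times = 22.2. Posterior: Gamma(shape = 3.6+6 = 9.6, rate = 7.2+22.2 = 29.4).
Mode = (α−1)/β = 8.6/29.4 = 0.293.
Mean = α/β = 9.6/29.4 = 0.327.

MAP = 0.293; posterior mean = 0.327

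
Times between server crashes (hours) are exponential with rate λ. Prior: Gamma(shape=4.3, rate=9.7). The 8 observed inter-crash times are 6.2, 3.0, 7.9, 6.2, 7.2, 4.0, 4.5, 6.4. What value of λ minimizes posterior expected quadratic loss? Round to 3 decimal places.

Σ times = 45.4. Posterior: Gamma(shape = 4.3+8 = 12.3, rate = 9.7+45.4 = 55.1).
Mode = (α−1)/β = 11.3/55.1 = 0.205.
Mean = α/β = 12.3/55.1 = 0.223.
Quadratic loss ⇒ the optimal estimator is the posterior mean.

0.223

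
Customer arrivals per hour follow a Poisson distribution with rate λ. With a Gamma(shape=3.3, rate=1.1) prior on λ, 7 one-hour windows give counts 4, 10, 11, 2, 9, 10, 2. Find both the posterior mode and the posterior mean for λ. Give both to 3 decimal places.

Σ counts = 48. Posterior: Gamma(shape = 3.3+48 = 51.3, rate = 1.1+7 = 8.1).
Mode = (α−1)/β = 50.3/8.1 = 6.210.
Mean = α/β = 51.3/8.1 = 6.333.

posterior mode = 6.210, posterior mean = 6.333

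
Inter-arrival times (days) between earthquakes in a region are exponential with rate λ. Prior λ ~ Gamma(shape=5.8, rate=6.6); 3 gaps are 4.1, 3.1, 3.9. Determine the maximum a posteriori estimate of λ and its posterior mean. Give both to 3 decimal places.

MAP = 0.441, posterior mean = 0.497

Σ times = 11.1. Posterior: Gamma(shape = 5.8+3 = 8.8, rate = 6.6+11.1 = 17.7).
Mode = (α−1)/β = 7.8/17.7 = 0.441.
Mean = α/β = 8.8/17.7 = 0.497.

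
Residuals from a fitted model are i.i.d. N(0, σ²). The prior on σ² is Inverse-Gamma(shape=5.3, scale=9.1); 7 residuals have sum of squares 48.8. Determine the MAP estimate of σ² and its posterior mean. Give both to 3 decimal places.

MAP = 3.418; posterior mean = 4.295

Posterior: Inverse-Gamma(shape = 5.3+7/2 = 8.8, scale = 9.1+48.8/2 = 33.5).
Mode = β/(α+1) = 33.5/9.8 = 3.418.
Mean = β/(α−1) = 33.5/7.8 = 4.295.
Right-skewed posterior ⇒ mode < mean.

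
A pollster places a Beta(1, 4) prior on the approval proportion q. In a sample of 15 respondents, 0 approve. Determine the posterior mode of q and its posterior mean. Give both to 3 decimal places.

Posterior: Beta(1+0, 4+15) = Beta(1, 19).
Since α = 1 ≤ 1 and β > 1, the Beta density is monotone decreasing on [0,1]; the mode is at 0.
Mean = 1/(1+19) = 0.050.

MAP = 0.000, posterior mean = 0.050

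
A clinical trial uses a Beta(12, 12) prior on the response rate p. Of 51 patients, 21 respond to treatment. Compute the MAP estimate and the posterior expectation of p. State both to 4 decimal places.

MAP estimate = 0.4384, posterior expectation = 0.4400

Posterior: Beta(12+21, 12+30) = Beta(33, 42).
Mode = (33−1)/(33+42−2) = 32/73 = 0.4384.
Mean = 33/(33+42) = 33/75 = 0.4400.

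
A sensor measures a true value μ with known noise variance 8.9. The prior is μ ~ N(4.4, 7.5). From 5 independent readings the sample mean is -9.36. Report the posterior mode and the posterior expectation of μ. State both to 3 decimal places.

posterior mode = -6.721, posterior expectation = -6.721

Posterior for μ is Normal. Precision-weighted mean: (1/7.5·4.4 + 5/8.9·-9.36) / (1/7.5 + 5/8.9) = -6.721.
A Normal posterior is symmetric, so mode = mean.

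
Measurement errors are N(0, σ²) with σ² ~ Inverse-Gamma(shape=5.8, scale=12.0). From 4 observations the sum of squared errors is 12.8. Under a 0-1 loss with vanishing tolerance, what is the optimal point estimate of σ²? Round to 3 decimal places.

2.091

Posterior: Inverse-Gamma(shape = 5.8+4/2 = 7.8, scale = 12.0+12.8/2 = 18.4).
Mode = β/(α+1) = 18.4/8.8 = 2.091.
Mean = β/(α−1) = 18.4/6.8 = 2.706.
This is the posterior mode — the MAP estimate.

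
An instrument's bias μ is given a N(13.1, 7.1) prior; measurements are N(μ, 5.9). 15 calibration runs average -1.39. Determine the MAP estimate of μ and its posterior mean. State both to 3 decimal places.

MAP = -0.629, posterior mean = -0.629

Posterior for μ is Normal. Precision-weighted mean: (1/7.1·13.1 + 15/5.9·-1.39) / (1/7.1 + 15/5.9) = -0.629.
A Normal posterior is symmetric, so mode = mean.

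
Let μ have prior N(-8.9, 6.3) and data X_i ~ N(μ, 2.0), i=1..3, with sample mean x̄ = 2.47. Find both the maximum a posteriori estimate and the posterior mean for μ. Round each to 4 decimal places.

μ_MAP = 1.3820, E[μ|data] = 1.3820

Posterior for μ is Normal. Precision-weighted mean: (1/6.3·-8.9 + 3/2.0·2.47) / (1/6.3 + 3/2.0) = 1.3820.
A Normal posterior is symmetric, so mode = mean.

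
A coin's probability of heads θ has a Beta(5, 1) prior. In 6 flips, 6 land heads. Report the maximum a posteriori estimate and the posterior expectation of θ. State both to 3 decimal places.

MAP = 1.000, posterior mean = 0.917

Posterior: Beta(5+6, 1+0) = Beta(11, 1).
Since β = 1 ≤ 1 and α > 1, the Beta density is monotone increasing on [0,1]; the mode is at 1.
Mean = 11/(11+1) = 0.917.
The posterior is left-skewed, so the mode exceeds the mean.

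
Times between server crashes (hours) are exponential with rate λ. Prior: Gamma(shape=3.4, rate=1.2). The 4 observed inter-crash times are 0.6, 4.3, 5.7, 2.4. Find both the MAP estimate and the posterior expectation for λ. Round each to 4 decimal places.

MAP estimate = 0.4507, posterior expectation = 0.5211

Σ times = 13.0. Posterior: Gamma(shape = 3.4+4 = 7.4, rate = 1.2+13.0 = 14.2).
Mode = (α−1)/β = 6.4/14.2 = 0.4507.
Mean = α/β = 7.4/14.2 = 0.5211.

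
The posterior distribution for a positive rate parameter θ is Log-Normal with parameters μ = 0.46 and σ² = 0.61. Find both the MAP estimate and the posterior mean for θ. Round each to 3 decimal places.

θ_MAP = 0.861, E[θ|data] = 2.149

Mode = exp(μ − σ²) = exp(-0.15) = 0.861.
Mean = exp(μ + σ²/2) = exp(0.765) = 2.149.
Mean > mode: the posterior has a right tail.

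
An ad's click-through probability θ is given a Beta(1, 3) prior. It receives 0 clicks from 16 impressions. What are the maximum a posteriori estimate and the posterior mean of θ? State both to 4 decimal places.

maximum a posteriori estimate = 0.0000, posterior mean = 0.0500

Posterior: Beta(1+0, 3+16) = Beta(1, 19).
Since α = 1 ≤ 1 and β > 1, the Beta density is monotone decreasing on [0,1]; the mode is at 0.
Mean = 1/(1+19) = 0.0500.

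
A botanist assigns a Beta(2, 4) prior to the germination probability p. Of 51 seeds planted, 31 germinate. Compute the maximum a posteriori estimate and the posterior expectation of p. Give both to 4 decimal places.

MAP = 0.5818, posterior mean = 0.5789

Posterior: Beta(2+31, 4+20) = Beta(33, 24).
Mode = (33−1)/(33+24−2) = 32/55 = 0.5818.
Mean = 33/(33+24) = 33/57 = 0.5789.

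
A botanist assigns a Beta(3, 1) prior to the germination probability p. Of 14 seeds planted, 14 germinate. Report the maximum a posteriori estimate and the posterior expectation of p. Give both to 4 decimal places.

MAP: 1.0000. Posterior mean: 0.9444.

Posterior: Beta(3+14, 1+0) = Beta(17, 1).
Since β = 1 ≤ 1 and α > 1, the Beta density is monotone increasing on [0,1]; the mode is at 1.
Mean = 17/(17+1) = 0.9444.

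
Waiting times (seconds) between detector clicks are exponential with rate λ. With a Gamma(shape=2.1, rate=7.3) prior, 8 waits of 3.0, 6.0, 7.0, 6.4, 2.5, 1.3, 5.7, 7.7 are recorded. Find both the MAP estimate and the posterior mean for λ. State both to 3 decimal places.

Σ times = 39.6. Posterior: Gamma(shape = 2.1+8 = 10.1, rate = 7.3+39.6 = 46.9).
Mode = (α−1)/β = 9.1/46.9 = 0.194.
Mean = α/β = 10.1/46.9 = 0.215.
The posterior is right-skewed, so the mean exceeds the mode.

λ_MAP = 0.194, E[λ|data] = 0.215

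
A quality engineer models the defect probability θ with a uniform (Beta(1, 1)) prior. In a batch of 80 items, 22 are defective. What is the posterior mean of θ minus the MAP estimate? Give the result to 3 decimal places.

Posterior: Beta(1+22, 1+58) = Beta(23, 59).
Mode = (23−1)/(23+59−2) = 22/80 = 0.275.
With a flat prior the MAP equals the MLE, 22/80.
Mean = 23/(23+59) = 23/82 = 0.280.
Difference = 0.280 − 0.275 = 0.005.

0.005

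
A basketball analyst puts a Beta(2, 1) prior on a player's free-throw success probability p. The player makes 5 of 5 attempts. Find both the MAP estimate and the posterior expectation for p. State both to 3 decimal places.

Posterior: Beta(2+5, 1+0) = Beta(7, 1).
Since β = 1 ≤ 1 and α > 1, the Beta density is monotone increasing on [0,1]; the mode is at 1.
Mean = 7/(7+1) = 0.875.
The mean is pulled below the mode by the posterior's left skew.

MAP: 1.000. Posterior mean: 0.875.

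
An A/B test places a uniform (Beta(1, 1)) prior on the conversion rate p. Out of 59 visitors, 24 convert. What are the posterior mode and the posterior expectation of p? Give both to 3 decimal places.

Posterior: Beta(1+24, 1+35) = Beta(25, 36).
Mode = (25−1)/(25+36−2) = 24/59 = 0.407.
With a flat prior the MAP equals the MLE, 24/59.
Mean = 25/(25+36) = 25/61 = 0.410.

p_MAP = 0.407, E[p|data] = 0.410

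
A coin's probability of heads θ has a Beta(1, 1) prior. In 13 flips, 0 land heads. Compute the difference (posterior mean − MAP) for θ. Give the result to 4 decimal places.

Posterior: Beta(1+0, 1+13) = Beta(1, 14).
Since α = 1 ≤ 1 and β > 1, the Beta density is monotone decreasing on [0,1]; the mode is at 0.
Mean = 1/(1+14) = 0.0667.
Difference = 0.0667 − 0.0000 = 0.0667.

0.0667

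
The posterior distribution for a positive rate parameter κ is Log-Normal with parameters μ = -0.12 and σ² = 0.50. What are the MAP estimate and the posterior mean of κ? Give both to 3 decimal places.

Mode = exp(μ − σ²) = exp(-0.62) = 0.538.
Mean = exp(μ + σ²/2) = exp(0.130) = 1.139.

MAP estimate = 0.538, posterior mean = 1.139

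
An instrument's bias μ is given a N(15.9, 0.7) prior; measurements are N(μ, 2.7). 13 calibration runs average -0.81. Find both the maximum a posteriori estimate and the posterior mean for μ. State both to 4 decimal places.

Posterior for μ is Normal. Precision-weighted mean: (1/0.7·15.9 + 13/2.7·-0.81) / (1/0.7 + 13/2.7) = 3.0135.
A Normal posterior is symmetric, so mode = mean.

MAP: 3.0135. Posterior mean: 3.0135.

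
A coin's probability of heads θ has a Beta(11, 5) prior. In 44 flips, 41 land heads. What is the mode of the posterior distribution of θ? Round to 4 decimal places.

0.8793

Posterior: Beta(11+41, 5+3) = Beta(52, 8).
Mode = (52−1)/(52+8−2) = 51/58 = 0.8793.
Mean = 52/(52+8) = 52/60 = 0.8667.
This is the posterior mode — the MAP estimate.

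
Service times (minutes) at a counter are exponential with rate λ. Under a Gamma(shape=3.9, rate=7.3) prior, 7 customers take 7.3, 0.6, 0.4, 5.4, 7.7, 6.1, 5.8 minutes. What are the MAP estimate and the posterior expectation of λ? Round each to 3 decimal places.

Σ times = 33.3. Posterior: Gamma(shape = 3.9+7 = 10.9, rate = 7.3+33.3 = 40.6).
Mode = (α−1)/β = 9.9/40.6 = 0.244.
Mean = α/β = 10.9/40.6 = 0.268.

MAP estimate = 0.244, posterior expectation = 0.268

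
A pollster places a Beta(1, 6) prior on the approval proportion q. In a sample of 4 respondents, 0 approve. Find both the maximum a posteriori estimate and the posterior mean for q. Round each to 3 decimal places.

MAP: 0.000. Posterior mean: 0.091.

Posterior: Beta(1+0, 6+4) = Beta(1, 10).
Since α = 1 ≤ 1 and β > 1, the Beta density is monotone decreasing on [0,1]; the mode is at 0.
Mean = 1/(1+10) = 0.091.
Right-skewed posterior ⇒ mode < mean.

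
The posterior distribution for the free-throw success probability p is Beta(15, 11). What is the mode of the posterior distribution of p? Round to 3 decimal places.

0.583

Mode = (15−1)/(15+11−2) = 14/24 = 0.583.
Mean = 15/(15+11) = 15/26 = 0.577.
This is the posterior mode — the MAP estimate.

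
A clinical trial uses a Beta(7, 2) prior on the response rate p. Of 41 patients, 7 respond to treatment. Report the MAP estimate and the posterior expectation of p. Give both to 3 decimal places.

Posterior: Beta(7+7, 2+34) = Beta(14, 36).
Mode = (14−1)/(14+36−2) = 13/48 = 0.271.
Mean = 14/(14+36) = 14/50 = 0.280.

p_MAP = 0.271, E[p|data] = 0.280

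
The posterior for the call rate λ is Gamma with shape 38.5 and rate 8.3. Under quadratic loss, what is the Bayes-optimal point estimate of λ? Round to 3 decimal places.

4.639

Mode = (α−1)/β = 37.5/8.3 = 4.518.
Mean = α/β = 38.5/8.3 = 4.639.
Quadratic loss ⇒ the optimal estimator is the posterior mean.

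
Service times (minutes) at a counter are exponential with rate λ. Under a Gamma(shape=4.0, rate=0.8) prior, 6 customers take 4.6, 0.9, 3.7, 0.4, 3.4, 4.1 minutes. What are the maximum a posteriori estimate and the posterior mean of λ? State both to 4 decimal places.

maximum a posteriori estimate = 0.5028, posterior mean = 0.5587

Σ times = 17.1. Posterior: Gamma(shape = 4.0+6 = 10.0, rate = 0.8+17.1 = 17.9).
Mode = (α−1)/β = 9.0/17.9 = 0.5028.
Mean = α/β = 10.0/17.9 = 0.5587.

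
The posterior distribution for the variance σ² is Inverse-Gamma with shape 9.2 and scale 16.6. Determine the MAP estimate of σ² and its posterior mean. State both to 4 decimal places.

σ²_MAP = 1.6275, E[σ²|data] = 2.0244

Mode = β/(α+1) = 16.6/10.2 = 1.6275.
Mean = β/(α−1) = 16.6/8.2 = 2.0244.
Mean > mode: the posterior has a right tail.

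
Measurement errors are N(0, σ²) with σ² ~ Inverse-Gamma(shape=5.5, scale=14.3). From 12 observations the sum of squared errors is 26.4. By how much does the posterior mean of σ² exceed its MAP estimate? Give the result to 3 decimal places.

Posterior: Inverse-Gamma(shape = 5.5+12/2 = 11.5, scale = 14.3+26.4/2 = 27.5).
Mode = β/(α+1) = 27.5/12.5 = 2.200.
Mean = β/(α−1) = 27.5/10.5 = 2.619.
Difference = 2.619 − 2.200 = 0.419.
Right-skewed posterior ⇒ mode < mean.

0.419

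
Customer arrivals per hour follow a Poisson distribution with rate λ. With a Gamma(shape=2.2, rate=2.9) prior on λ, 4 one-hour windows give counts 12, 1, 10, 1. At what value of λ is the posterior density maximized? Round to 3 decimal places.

3.652

Σ counts = 24. Posterior: Gamma(shape = 2.2+24 = 26.2, rate = 2.9+4 = 6.9).
Mode = (α−1)/β = 25.2/6.9 = 3.652.
Mean = α/β = 26.2/6.9 = 3.797.
This is the posterior mode — the MAP estimate.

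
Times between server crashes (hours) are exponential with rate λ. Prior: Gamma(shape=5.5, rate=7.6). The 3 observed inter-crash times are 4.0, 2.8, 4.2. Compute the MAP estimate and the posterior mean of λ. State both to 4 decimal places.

MAP: 0.4032. Posterior mean: 0.4570.

Σ times = 11.0. Posterior: Gamma(shape = 5.5+3 = 8.5, rate = 7.6+11.0 = 18.6).
Mode = (α−1)/β = 7.5/18.6 = 0.4032.
Mean = α/β = 8.5/18.6 = 0.4570.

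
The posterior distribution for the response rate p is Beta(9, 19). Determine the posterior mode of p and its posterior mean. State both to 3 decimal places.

MAP: 0.308. Posterior mean: 0.321.

Mode = (9−1)/(9+19−2) = 8/26 = 0.308.
Mean = 9/(9+19) = 9/28 = 0.321.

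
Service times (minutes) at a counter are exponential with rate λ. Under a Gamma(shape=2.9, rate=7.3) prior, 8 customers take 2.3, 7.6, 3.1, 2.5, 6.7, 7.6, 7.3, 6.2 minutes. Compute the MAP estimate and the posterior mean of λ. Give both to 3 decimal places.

MAP estimate = 0.196, posterior mean = 0.215

Σ times = 43.3. Posterior: Gamma(shape = 2.9+8 = 10.9, rate = 7.3+43.3 = 50.6).
Mode = (α−1)/β = 9.9/50.6 = 0.196.
Mean = α/β = 10.9/50.6 = 0.215.
Right-skewed posterior ⇒ mode < mean.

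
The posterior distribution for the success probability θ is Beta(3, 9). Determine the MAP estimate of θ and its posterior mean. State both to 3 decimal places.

MAP = 0.200; posterior mean = 0.250

Mode = (3−1)/(3+9−2) = 2/10 = 0.200.
Mean = 3/(3+9) = 3/12 = 0.250.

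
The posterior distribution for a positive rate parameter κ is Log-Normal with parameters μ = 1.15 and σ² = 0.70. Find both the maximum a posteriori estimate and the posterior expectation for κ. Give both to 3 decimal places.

MAP = 1.568; posterior mean = 4.482

Mode = exp(μ − σ²) = exp(0.45) = 1.568.
Mean = exp(μ + σ²/2) = exp(1.500) = 4.482.
The mean is pulled above the mode by the posterior's right skew.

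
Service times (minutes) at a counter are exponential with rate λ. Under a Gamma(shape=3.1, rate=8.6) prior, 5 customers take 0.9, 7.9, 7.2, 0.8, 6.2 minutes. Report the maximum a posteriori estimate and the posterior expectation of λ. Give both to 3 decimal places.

Σ times = 23.0. Posterior: Gamma(shape = 3.1+5 = 8.1, rate = 8.6+23.0 = 31.6).
Mode = (α−1)/β = 7.1/31.6 = 0.225.
Mean = α/β = 8.1/31.6 = 0.256.
The mean is pulled above the mode by the posterior's right skew.

MAP: 0.225. Posterior mean: 0.256.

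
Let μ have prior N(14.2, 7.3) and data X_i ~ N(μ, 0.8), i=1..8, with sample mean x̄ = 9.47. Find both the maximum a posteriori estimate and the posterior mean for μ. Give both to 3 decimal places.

Posterior for μ is Normal. Precision-weighted mean: (1/7.3·14.2 + 8/0.8·9.47) / (1/7.3 + 8/0.8) = 9.534.
A Normal posterior is symmetric, so mode = mean.

MAP = 9.534; posterior mean = 9.534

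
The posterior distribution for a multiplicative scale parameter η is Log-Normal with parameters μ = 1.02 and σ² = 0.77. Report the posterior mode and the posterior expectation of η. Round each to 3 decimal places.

Mode = exp(μ − σ²) = exp(0.25) = 1.284.
Mean = exp(μ + σ²/2) = exp(1.405) = 4.076.

MAP: 1.284. Posterior mean: 4.076.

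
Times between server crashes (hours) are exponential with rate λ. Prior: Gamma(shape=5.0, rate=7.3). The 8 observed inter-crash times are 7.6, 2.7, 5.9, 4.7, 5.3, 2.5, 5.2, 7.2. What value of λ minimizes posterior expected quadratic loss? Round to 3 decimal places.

0.269

Σ times = 41.1. Posterior: Gamma(shape = 5.0+8 = 13.0, rate = 7.3+41.1 = 48.4).
Mode = (α−1)/β = 12.0/48.4 = 0.248.
Mean = α/β = 13.0/48.4 = 0.269.
Quadratic loss ⇒ the optimal estimator is the posterior mean.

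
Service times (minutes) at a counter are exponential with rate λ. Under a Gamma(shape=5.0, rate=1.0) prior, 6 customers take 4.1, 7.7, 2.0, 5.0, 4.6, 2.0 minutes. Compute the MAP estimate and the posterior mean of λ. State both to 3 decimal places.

MAP = 0.379, posterior mean = 0.417

Σ times = 25.4. Posterior: Gamma(shape = 5.0+6 = 11.0, rate = 1.0+25.4 = 26.4).
Mode = (α−1)/β = 10.0/26.4 = 0.379.
Mean = α/β = 11.0/26.4 = 0.417.
The posterior is right-skewed, so the mean exceeds the mode.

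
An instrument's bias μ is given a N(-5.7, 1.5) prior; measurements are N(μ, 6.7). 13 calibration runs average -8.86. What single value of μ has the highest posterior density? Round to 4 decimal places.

Posterior for μ is Normal. Precision-weighted mean: (1/1.5·-5.7 + 13/6.7·-8.86) / (1/1.5 + 13/6.7) = -8.0519.
A Normal posterior is symmetric, so mode = mean.
This is the posterior mode — the MAP estimate.

-8.0519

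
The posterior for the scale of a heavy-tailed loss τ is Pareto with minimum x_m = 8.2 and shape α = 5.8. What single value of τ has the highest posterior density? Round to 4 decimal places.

8.2000

The Pareto density is strictly decreasing on [x_m, ∞), so the mode is x_m = 8.2000.
Mean = α·x_m/(α−1) = 5.8·8.2/4.8 = 9.9083.
This is the posterior mode — the MAP estimate.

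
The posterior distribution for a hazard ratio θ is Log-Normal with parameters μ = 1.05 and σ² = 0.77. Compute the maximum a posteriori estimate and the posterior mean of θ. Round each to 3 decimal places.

MAP = 1.323, posterior mean = 4.200

Mode = exp(μ − σ²) = exp(0.28) = 1.323.
Mean = exp(μ + σ²/2) = exp(1.435) = 4.200.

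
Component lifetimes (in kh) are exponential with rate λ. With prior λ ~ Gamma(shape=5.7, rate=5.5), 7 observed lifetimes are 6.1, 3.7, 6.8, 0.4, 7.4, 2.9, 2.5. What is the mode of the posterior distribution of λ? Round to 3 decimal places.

Σ times = 29.8. Posterior: Gamma(shape = 5.7+7 = 12.7, rate = 5.5+29.8 = 35.3).
Mode = (α−1)/β = 11.7/35.3 = 0.331.
Mean = α/β = 12.7/35.3 = 0.360.
This is the posterior mode — the MAP estimate.

0.331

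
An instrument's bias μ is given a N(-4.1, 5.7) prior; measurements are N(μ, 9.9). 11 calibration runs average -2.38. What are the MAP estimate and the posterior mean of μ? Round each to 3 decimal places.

Posterior for μ is Normal. Precision-weighted mean: (1/5.7·-4.1 + 11/9.9·-2.38) / (1/5.7 + 11/9.9) = -2.615.
A Normal posterior is symmetric, so mode = mean.

μ_MAP = -2.615, E[μ|data] = -2.615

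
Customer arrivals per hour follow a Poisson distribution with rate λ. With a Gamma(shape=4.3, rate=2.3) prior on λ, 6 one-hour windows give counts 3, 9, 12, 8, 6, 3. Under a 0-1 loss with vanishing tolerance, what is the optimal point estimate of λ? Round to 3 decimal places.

5.337

Σ counts = 41. Posterior: Gamma(shape = 4.3+41 = 45.3, rate = 2.3+6 = 8.3).
Mode = (α−1)/β = 44.3/8.3 = 5.337.
Mean = α/β = 45.3/8.3 = 5.458.
This is the posterior mode — the MAP estimate.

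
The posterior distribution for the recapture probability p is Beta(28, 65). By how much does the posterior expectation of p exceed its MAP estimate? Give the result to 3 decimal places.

0.004

Mode = (28−1)/(28+65−2) = 27/91 = 0.297.
Mean = 28/(28+65) = 28/93 = 0.301.
Difference = 0.301 − 0.297 = 0.004.
The mean is pulled above the mode by the posterior's right skew.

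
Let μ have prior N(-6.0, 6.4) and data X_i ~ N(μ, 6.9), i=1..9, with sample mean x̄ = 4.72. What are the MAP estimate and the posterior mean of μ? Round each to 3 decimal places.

Posterior for μ is Normal. Precision-weighted mean: (1/6.4·-6.0 + 9/6.9·4.72) / (1/6.4 + 9/6.9) = 3.573.
A Normal posterior is symmetric, so mode = mean.

MAP: 3.573. Posterior mean: 3.573.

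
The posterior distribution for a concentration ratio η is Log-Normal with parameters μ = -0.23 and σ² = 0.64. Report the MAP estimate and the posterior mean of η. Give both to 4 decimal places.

Mode = exp(μ − σ²) = exp(-0.87) = 0.4190.
Mean = exp(μ + σ²/2) = exp(0.090) = 1.0942.

η_MAP = 0.4190, E[η|data] = 1.0942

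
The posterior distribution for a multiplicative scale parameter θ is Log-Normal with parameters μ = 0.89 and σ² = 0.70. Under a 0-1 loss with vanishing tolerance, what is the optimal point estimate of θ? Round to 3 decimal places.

1.209

Mode = exp(μ − σ²) = exp(0.19) = 1.209.
Mean = exp(μ + σ²/2) = exp(1.240) = 3.456.
This is the posterior mode — the MAP estimate.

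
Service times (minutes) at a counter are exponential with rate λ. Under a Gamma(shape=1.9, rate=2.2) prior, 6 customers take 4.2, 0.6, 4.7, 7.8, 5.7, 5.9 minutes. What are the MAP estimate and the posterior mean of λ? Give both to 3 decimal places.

MAP = 0.222, posterior mean = 0.254

Σ times = 28.9. Posterior: Gamma(shape = 1.9+6 = 7.9, rate = 2.2+28.9 = 31.1).
Mode = (α−1)/β = 6.9/31.1 = 0.222.
Mean = α/β = 7.9/31.1 = 0.254.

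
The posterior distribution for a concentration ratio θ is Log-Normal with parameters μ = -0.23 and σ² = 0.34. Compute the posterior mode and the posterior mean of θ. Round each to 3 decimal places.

Mode = exp(μ − σ²) = exp(-0.57) = 0.566.
Mean = exp(μ + σ²/2) = exp(-0.060) = 0.942.
The mean is pulled above the mode by the posterior's right skew.

MAP: 0.566. Posterior mean: 0.942.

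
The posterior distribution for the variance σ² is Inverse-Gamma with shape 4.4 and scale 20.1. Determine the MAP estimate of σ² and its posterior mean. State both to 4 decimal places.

Mode = β/(α+1) = 20.1/5.4 = 3.7222.
Mean = β/(α−1) = 20.1/3.4 = 5.9118.
The posterior is right-skewed, so the mean exceeds the mode.

MAP = 3.7222; posterior mean = 5.9118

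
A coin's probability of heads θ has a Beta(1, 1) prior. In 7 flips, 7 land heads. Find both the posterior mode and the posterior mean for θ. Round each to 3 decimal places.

MAP = 1.000, posterior mean = 0.889

Posterior: Beta(1+7, 1+0) = Beta(8, 1).
Since β = 1 ≤ 1 and α > 1, the Beta density is monotone increasing on [0,1]; the mode is at 1.
Mean = 8/(8+1) = 0.889.
Left-skewed posterior ⇒ mean < mode.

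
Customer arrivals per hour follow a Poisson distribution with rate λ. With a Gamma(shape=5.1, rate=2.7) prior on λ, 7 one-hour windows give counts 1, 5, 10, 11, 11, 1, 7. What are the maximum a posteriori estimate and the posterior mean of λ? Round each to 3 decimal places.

Σ counts = 46. Posterior: Gamma(shape = 5.1+46 = 51.1, rate = 2.7+7 = 9.7).
Mode = (α−1)/β = 50.1/9.7 = 5.165.
Mean = α/β = 51.1/9.7 = 5.268.
The posterior is right-skewed, so the mean exceeds the mode.

MAP = 5.165; posterior mean = 5.268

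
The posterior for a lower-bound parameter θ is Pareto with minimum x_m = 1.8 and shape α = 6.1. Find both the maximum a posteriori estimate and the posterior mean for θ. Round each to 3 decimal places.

MAP: 1.800. Posterior mean: 2.153.

The Pareto density is strictly decreasing on [x_m, ∞), so the mode is x_m = 1.800.
Mean = α·x_m/(α−1) = 6.1·1.8/5.1 = 2.153.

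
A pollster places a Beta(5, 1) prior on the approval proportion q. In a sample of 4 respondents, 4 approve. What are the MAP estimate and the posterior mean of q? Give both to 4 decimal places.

Posterior: Beta(5+4, 1+0) = Beta(9, 1).
Since β = 1 ≤ 1 and α > 1, the Beta density is monotone increasing on [0,1]; the mode is at 1.
Mean = 9/(9+1) = 0.9000.

MAP = 1.0000; posterior mean = 0.9000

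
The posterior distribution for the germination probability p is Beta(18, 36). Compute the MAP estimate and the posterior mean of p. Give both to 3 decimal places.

Mode = (18−1)/(18+36−2) = 17/52 = 0.327.
Mean = 18/(18+36) = 18/54 = 0.333.
The posterior is right-skewed, so the mean exceeds the mode.

MAP = 0.327; posterior mean = 0.333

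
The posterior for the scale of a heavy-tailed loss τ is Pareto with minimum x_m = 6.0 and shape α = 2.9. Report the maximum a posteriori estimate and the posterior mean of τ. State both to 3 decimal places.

The Pareto density is strictly decreasing on [x_m, ∞), so the mode is x_m = 6.000.
Mean = α·x_m/(α−1) = 2.9·6.0/1.9 = 9.158.
Right-skewed posterior ⇒ mode < mean.

τ_MAP = 6.000, E[τ|data] = 9.158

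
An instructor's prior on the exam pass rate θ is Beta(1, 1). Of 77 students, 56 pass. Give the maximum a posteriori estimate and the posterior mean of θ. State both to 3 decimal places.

MAP: 0.727. Posterior mean: 0.722.

Posterior: Beta(1+56, 1+21) = Beta(57, 22).
Mode = (57−1)/(57+22−2) = 56/77 = 0.727.
With a flat prior the MAP equals the MLE, 56/77.
Mean = 57/(57+22) = 57/79 = 0.722.
The mean is pulled below the mode by the posterior's left skew.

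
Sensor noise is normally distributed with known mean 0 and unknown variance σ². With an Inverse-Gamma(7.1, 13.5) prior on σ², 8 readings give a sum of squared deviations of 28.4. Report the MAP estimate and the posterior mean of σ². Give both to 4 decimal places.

Posterior: Inverse-Gamma(shape = 7.1+8/2 = 11.1, scale = 13.5+28.4/2 = 27.7).
Mode = β/(α+1) = 27.7/12.1 = 2.2893.
Mean = β/(α−1) = 27.7/10.1 = 2.7426.

MAP = 2.2893; posterior mean = 2.7426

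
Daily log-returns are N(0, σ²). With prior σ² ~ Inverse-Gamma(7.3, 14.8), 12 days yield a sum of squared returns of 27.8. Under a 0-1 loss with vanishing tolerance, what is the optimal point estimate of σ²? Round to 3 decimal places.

Posterior: Inverse-Gamma(shape = 7.3+12/2 = 13.3, scale = 14.8+27.8/2 = 28.7).
Mode = β/(α+1) = 28.7/14.3 = 2.007.
Mean = β/(α−1) = 28.7/12.3 = 2.333.
This is the posterior mode — the MAP estimate.

2.007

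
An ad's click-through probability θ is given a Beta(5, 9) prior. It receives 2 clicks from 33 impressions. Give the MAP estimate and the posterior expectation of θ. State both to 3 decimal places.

Posterior: Beta(5+2, 9+31) = Beta(7, 40).
Mode = (7−1)/(7+40−2) = 6/45 = 0.133.
Mean = 7/(7+40) = 7/47 = 0.149.

MAP: 0.133. Posterior mean: 0.149.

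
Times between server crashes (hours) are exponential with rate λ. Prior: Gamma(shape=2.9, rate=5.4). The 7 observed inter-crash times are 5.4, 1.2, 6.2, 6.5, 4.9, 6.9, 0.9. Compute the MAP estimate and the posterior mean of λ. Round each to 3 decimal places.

Σ times = 32.0. Posterior: Gamma(shape = 2.9+7 = 9.9, rate = 5.4+32.0 = 37.4).
Mode = (α−1)/β = 8.9/37.4 = 0.238.
Mean = α/β = 9.9/37.4 = 0.265.
The mean is pulled above the mode by the posterior's right skew.

MAP = 0.238; posterior mean = 0.265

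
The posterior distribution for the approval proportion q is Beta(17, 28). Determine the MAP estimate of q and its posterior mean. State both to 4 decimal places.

q_MAP = 0.3721, E[q|data] = 0.3778

Mode = (17−1)/(17+28−2) = 16/43 = 0.3721.
Mean = 17/(17+28) = 17/45 = 0.3778.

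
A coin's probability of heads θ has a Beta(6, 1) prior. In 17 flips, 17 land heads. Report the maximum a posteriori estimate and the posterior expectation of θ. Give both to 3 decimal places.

Posterior: Beta(6+17, 1+0) = Beta(23, 1).
Since β = 1 ≤ 1 and α > 1, the Beta density is monotone increasing on [0,1]; the mode is at 1.
Mean = 23/(23+1) = 0.958.

MAP: 1.000. Posterior mean: 0.958.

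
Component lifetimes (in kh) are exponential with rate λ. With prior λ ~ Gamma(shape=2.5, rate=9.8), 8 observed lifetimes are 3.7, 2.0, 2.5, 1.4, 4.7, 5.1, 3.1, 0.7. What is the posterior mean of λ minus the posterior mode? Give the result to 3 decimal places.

0.030

Σ times = 23.2. Posterior: Gamma(shape = 2.5+8 = 10.5, rate = 9.8+23.2 = 33.0).
Mode = (α−1)/β = 9.5/33.0 = 0.288.
Mean = α/β = 10.5/33.0 = 0.318.
Difference = 0.318 − 0.288 = 0.030.
The mean is pulled above the mode by the posterior's right skew.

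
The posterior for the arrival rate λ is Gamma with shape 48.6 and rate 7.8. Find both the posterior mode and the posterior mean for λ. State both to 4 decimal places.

Mode = (α−1)/β = 47.6/7.8 = 6.1026.
Mean = α/β = 48.6/7.8 = 6.2308.
Right-skewed posterior ⇒ mode < mean.

MAP = 6.1026; posterior mean = 6.2308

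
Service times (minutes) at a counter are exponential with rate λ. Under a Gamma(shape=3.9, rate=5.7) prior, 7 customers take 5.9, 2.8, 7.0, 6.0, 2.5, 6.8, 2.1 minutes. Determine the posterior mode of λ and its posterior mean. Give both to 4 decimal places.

λ_MAP = 0.2552, E[λ|data] = 0.2809

Σ times = 33.1. Posterior: Gamma(shape = 3.9+7 = 10.9, rate = 5.7+33.1 = 38.8).
Mode = (α−1)/β = 9.9/38.8 = 0.2552.
Mean = α/β = 10.9/38.8 = 0.2809.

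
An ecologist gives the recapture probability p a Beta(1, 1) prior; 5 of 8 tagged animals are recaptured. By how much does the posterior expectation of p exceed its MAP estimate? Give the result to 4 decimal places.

Posterior: Beta(1+5, 1+3) = Beta(6, 4).
Mode = (6−1)/(6+4−2) = 5/8 = 0.6250.
With a flat prior the MAP equals the MLE, 5/8.
Mean = 6/(6+4) = 6/10 = 0.6000.
Difference = 0.6000 − 0.6250 = -0.0250.

-0.0250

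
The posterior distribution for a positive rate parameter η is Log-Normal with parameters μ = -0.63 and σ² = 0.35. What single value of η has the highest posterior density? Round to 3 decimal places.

Mode = exp(μ − σ²) = exp(-0.98) = 0.375.
Mean = exp(μ + σ²/2) = exp(-0.455) = 0.634.
This is the posterior mode — the MAP estimate.

0.375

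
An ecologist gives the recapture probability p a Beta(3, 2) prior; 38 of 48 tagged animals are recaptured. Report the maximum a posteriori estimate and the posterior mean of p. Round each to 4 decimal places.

Posterior: Beta(3+38, 2+10) = Beta(41, 12).
Mode = (41−1)/(41+12−2) = 40/51 = 0.7843.
Mean = 41/(41+12) = 41/53 = 0.7736.
The posterior is left-skewed, so the mode exceeds the mean.

MAP = 0.7843, posterior mean = 0.7736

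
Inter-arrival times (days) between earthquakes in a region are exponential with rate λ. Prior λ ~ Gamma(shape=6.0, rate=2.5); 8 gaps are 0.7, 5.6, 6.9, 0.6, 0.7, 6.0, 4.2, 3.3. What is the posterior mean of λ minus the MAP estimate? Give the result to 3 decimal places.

Σ times = 28.0. Posterior: Gamma(shape = 6.0+8 = 14.0, rate = 2.5+28.0 = 30.5).
Mode = (α−1)/β = 13.0/30.5 = 0.426.
Mean = α/β = 14.0/30.5 = 0.459.
Difference = 0.459 − 0.426 = 0.033.
The posterior is right-skewed, so the mean exceeds the mode.

0.033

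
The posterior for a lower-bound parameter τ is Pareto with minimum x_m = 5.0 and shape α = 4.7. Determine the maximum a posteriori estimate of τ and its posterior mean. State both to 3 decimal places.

MAP = 5.000; posterior mean = 6.351

The Pareto density is strictly decreasing on [x_m, ∞), so the mode is x_m = 5.000.
Mean = α·x_m/(α−1) = 4.7·5.0/3.7 = 6.351.
Mean > mode: the posterior has a right tail.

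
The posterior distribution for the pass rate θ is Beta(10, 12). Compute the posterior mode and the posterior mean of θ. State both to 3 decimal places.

MAP = 0.450; posterior mean = 0.455

Mode = (10−1)/(10+12−2) = 9/20 = 0.450.
Mean = 10/(10+12) = 10/22 = 0.455.
The posterior is right-skewed, so the mean exceeds the mode.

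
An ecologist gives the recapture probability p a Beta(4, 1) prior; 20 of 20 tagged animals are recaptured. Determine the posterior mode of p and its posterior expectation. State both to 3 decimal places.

p_MAP = 1.000, E[p|data] = 0.960

Posterior: Beta(4+20, 1+0) = Beta(24, 1).
Since β = 1 ≤ 1 and α > 1, the Beta density is monotone increasing on [0,1]; the mode is at 1.
Mean = 24/(24+1) = 0.960.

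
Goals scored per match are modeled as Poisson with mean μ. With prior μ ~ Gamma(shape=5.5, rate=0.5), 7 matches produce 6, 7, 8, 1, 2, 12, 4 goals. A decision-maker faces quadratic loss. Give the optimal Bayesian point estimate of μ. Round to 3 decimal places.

Σ counts = 40. Posterior: Gamma(shape = 5.5+40 = 45.5, rate = 0.5+7 = 7.5).
Mode = (α−1)/β = 44.5/7.5 = 5.933.
Mean = α/β = 45.5/7.5 = 6.067.
Quadratic loss ⇒ the optimal estimator is the posterior mean.

6.067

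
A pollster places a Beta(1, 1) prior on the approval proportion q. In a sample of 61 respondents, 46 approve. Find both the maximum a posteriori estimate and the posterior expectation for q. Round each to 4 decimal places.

Posterior: Beta(1+46, 1+15) = Beta(47, 16).
Mode = (47−1)/(47+16−2) = 46/61 = 0.7541.
With a flat prior the MAP equals the MLE, 46/61.
Mean = 47/(47+16) = 47/63 = 0.7460.

MAP = 0.7541; posterior mean = 0.7460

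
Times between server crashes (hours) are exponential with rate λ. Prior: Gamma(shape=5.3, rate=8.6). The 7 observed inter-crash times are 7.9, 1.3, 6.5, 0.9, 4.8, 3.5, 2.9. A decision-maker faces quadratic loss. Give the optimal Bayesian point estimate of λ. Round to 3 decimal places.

0.338

Σ times = 27.8. Posterior: Gamma(shape = 5.3+7 = 12.3, rate = 8.6+27.8 = 36.4).
Mode = (α−1)/β = 11.3/36.4 = 0.310.
Mean = α/β = 12.3/36.4 = 0.338.
Quadratic loss ⇒ the optimal estimator is the posterior mean.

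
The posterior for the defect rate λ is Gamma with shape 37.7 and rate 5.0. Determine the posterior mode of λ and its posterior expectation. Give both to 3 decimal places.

MAP = 7.340, posterior mean = 7.540

Mode = (α−1)/β = 36.7/5.0 = 7.340.
Mean = α/β = 37.7/5.0 = 7.540.
The posterior is right-skewed, so the mean exceeds the mode.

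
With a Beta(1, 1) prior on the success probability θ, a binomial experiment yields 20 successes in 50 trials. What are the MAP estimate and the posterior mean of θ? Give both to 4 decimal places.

Posterior: Beta(1+20, 1+30) = Beta(21, 31).
Mode = (21−1)/(21+31−2) = 20/50 = 0.4000.
With a flat prior the MAP equals the MLE, 20/50.
Mean = 21/(21+31) = 21/52 = 0.4038.

MAP = 0.4000; posterior mean = 0.4038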